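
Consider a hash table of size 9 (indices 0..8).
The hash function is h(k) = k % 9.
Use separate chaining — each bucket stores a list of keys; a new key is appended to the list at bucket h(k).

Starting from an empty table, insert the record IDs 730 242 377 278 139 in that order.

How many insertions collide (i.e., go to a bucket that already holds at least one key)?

2

Insert 730: h=1, bucket 1 empty -> new chain.
Insert 242: h=8, bucket 8 empty -> new chain.
Insert 377: h=8, bucket 8 nonempty -> append to chain.
Insert 278: h=8, bucket 8 nonempty -> append to chain.
Insert 139: h=4, bucket 4 empty -> new chain.
Final buckets:
0: ∅
1: 730
2: ∅
3: ∅
4: 139
5: ∅
6: ∅
7: ∅
8: 242 -> 377 -> 278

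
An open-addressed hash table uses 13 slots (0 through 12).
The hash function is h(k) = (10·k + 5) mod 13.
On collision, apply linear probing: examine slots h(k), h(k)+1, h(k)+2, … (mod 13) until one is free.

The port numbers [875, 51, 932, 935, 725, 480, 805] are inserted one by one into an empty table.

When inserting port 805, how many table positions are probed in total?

875: h=6 -> slot 6
51: h=8 -> slot 8
932: h=4 -> slot 4
935: h=8, probe 8,9 -> slot 9
725: h=1 -> slot 1
480: h=8, probe 8,9,10 -> slot 10
805: h=8, probe 8,9,10,11 -> slot 11
Table: [., 725, ., ., 932, ., 875, ., 51, 935, 480, 805, .]

4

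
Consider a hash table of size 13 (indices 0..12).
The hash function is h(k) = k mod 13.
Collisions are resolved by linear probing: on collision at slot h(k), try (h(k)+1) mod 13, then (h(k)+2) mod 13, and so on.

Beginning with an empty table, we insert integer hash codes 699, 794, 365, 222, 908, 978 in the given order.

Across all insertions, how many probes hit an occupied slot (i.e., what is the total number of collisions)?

4

Insert 699: h=10, slot 10 empty → index 10.
Insert 794: h=1, slot 1 empty → index 1.
Insert 365: h=1, slot 1 occupied → index 2.
Insert 222: h=1, slots 1,2 occupied → index 3.
Insert 908: h=11, slot 11 empty → index 11.
Insert 978: h=3, slot 3 occupied → index 4.
Table: [_, 794, 365, 222, 978, _, _, _, _, _, 699, 908, _]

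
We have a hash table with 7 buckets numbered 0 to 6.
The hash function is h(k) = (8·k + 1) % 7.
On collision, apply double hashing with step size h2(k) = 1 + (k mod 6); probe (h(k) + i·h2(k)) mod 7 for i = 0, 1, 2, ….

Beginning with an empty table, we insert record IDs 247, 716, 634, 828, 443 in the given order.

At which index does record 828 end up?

4

247 hashes to 3; slot 3 is free => place at 3.
716 hashes to 3, h2=3; 3 taken => place at 6.
634 hashes to 5; slot 5 is free => place at 5.
828 hashes to 3, h2=1; 3 taken => place at 4.
443 hashes to 3, h2=6; 3 taken => place at 2.
Table: [∅, ∅, 443, 247, 828, 634, 716]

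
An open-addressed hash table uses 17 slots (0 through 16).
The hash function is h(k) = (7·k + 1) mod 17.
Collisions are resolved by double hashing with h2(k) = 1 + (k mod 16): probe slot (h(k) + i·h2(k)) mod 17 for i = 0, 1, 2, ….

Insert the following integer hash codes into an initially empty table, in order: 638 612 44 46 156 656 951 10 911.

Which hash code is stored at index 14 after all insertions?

10

638: h=13 -> slot 13
612: h=1 -> slot 1
44: h=3 -> slot 3
46: h=0 -> slot 0
156: h=5 -> slot 5
656: h=3, h2=1, probe 3,4 -> slot 4
951: h=11 -> slot 11
10: h=3, h2=11, probe 3,14 -> slot 14
911: h=3, h2=16, probe 3,2 -> slot 2
Table: [46, 612, 911, 44, 656, 156, —, —, —, —, —, 951, —, 638, 10, —, —]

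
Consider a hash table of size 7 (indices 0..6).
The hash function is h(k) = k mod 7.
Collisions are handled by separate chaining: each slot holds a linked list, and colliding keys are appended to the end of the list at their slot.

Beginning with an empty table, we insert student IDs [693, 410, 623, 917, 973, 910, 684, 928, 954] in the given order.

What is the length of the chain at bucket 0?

Insert 693: h=0, bucket 0 empty -> new chain.
Insert 410: h=4, bucket 4 empty -> new chain.
Insert 623: h=0, bucket 0 nonempty -> append to chain.
Insert 917: h=0, bucket 0 nonempty -> append to chain.
Insert 973: h=0, bucket 0 nonempty -> append to chain.
Insert 910: h=0, bucket 0 nonempty -> append to chain.
Insert 684: h=5, bucket 5 empty -> new chain.
Insert 928: h=4, bucket 4 nonempty -> append to chain.
Insert 954: h=2, bucket 2 empty -> new chain.
Final buckets:
0: 693 -> 623 -> 917 -> 973 -> 910
1: _
2: 954
3: _
4: 410 -> 928
5: 684
6: _

5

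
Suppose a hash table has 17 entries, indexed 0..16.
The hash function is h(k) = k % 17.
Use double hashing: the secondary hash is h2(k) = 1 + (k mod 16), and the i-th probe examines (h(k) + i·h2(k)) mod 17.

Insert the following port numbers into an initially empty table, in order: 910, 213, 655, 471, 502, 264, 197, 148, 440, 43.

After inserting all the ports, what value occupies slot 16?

502

910: h=9 => slot 9
213: h=9, h2=6, probe 9,15 => slot 15
655: h=9, h2=16, probe 9,8 => slot 8
471: h=12 => slot 12
502: h=9, h2=7, probe 9,16 => slot 16
264: h=9, h2=9, probe 9,1 => slot 1
197: h=10 => slot 10
148: h=12, h2=5, probe 12,0 => slot 0
440: h=15, h2=9, probe 15,7 => slot 7
43: h=9, h2=12, probe 9,4 => slot 4
Table: [148, 264, ., ., 43, ., ., 440, 655, 910, 197, ., 471, ., ., 213, 502]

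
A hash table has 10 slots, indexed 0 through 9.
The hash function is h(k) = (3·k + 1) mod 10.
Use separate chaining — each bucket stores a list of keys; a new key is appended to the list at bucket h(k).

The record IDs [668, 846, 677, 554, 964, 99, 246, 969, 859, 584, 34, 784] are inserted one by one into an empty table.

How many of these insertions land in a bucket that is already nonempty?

Insert 668: h=5, bucket 5 empty -> new chain.
Insert 846: h=9, bucket 9 empty -> new chain.
Insert 677: h=2, bucket 2 empty -> new chain.
Insert 554: h=3, bucket 3 empty -> new chain.
Insert 964: h=3, bucket 3 nonempty -> append to chain.
Insert 99: h=8, bucket 8 empty -> new chain.
Insert 246: h=9, bucket 9 nonempty -> append to chain.
Insert 969: h=8, bucket 8 nonempty -> append to chain.
Insert 859: h=8, bucket 8 nonempty -> append to chain.
Insert 584: h=3, bucket 3 nonempty -> append to chain.
Insert 34: h=3, bucket 3 nonempty -> append to chain.
Insert 784: h=3, bucket 3 nonempty -> append to chain.
Final buckets:
0: —
1: —
2: 677
3: 554 -> 964 -> 584 -> 34 -> 784
4: —
5: 668
6: —
7: —
8: 99 -> 969 -> 859
9: 846 -> 246

7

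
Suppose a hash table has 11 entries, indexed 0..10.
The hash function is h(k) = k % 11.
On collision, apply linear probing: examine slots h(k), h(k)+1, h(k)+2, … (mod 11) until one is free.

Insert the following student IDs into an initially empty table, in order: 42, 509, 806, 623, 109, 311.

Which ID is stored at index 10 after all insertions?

42 hashes to 9; slot 9 is free → place at 9.
509 hashes to 3; slot 3 is free → place at 3.
806 hashes to 3; 3 taken → place at 4.
623 hashes to 7; slot 7 is free → place at 7.
109 hashes to 10; slot 10 is free → place at 10.
311 hashes to 3; 3,4 taken → place at 5.
Table: [∅, ∅, ∅, 509, 806, 311, ∅, 623, ∅, 42, 109]

109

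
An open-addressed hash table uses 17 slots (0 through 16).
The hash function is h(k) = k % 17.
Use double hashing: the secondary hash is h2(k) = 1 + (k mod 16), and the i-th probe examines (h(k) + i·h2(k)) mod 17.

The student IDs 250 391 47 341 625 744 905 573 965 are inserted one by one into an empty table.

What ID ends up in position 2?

965

Insert 250: h=12, slot 12 empty -> index 12.
Insert 391: h=0, slot 0 empty -> index 0.
Insert 47: h=13, slot 13 empty -> index 13.
Insert 341: h=1, slot 1 empty -> index 1.
Insert 625: h=13, h2=2, slot 13 occupied -> index 15.
Insert 744: h=13, h2=9, slot 13 occupied -> index 5.
Insert 905: h=4, slot 4 empty -> index 4.
Insert 573: h=12, h2=14, slot 12 occupied -> index 9.
Insert 965: h=13, h2=6, slot 13 occupied -> index 2.
Table: [391, 341, 965, _, 905, 744, _, _, _, 573, _, _, 250, 47, _, 625, _]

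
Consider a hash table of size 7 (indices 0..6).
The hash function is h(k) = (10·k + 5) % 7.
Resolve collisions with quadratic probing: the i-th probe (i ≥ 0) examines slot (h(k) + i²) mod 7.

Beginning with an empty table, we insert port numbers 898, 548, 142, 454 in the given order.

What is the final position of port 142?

898: h=4 → slot 4
548: h=4, probe 4,5 → slot 5
142: h=4, probe 4,5,1 → slot 1
454: h=2 → slot 2
Table: [—, 142, 454, —, 898, 548, —]

1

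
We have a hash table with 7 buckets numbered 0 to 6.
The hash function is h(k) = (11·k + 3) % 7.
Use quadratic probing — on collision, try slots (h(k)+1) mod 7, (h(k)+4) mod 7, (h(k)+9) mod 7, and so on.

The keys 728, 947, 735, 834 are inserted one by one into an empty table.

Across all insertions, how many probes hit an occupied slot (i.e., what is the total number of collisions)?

728: h=3 -> slot 3
947: h=4 -> slot 4
735: h=3, probe 3,4,0 -> slot 0
834: h=0, probe 0,1 -> slot 1
Table: [735, 834, ., 728, 947, ., .]

3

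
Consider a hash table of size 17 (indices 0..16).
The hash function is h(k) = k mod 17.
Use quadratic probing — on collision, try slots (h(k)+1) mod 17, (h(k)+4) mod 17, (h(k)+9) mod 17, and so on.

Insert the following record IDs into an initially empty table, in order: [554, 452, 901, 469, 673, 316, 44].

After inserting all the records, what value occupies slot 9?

316

Insert 554: h=10, slot 10 empty -> index 10.
Insert 452: h=10, slot 10 occupied -> index 11.
Insert 901: h=0, slot 0 empty -> index 0.
Insert 469: h=10, slots 10,11 occupied -> index 14.
Insert 673: h=10, slots 10,11,14 occupied -> index 2.
Insert 316: h=10, slots 10,11,14,2 occupied -> index 9.
Insert 44: h=10, slots 10,11,14,2,9 occupied -> index 1.
Table: [901, 44, 673, ., ., ., ., ., ., 316, 554, 452, ., ., 469, ., .]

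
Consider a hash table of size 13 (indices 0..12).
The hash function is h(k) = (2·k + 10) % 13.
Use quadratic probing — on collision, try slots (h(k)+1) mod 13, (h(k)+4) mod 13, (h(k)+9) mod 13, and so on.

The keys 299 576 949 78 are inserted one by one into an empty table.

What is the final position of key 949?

299 hashes to 10; slot 10 is free => place at 10.
576 hashes to 5; slot 5 is free => place at 5.
949 hashes to 10; 10 taken => place at 11.
78 hashes to 10; 10,11 taken => place at 1.
Table: [—, 78, —, —, —, 576, —, —, —, —, 299, 949, —]

11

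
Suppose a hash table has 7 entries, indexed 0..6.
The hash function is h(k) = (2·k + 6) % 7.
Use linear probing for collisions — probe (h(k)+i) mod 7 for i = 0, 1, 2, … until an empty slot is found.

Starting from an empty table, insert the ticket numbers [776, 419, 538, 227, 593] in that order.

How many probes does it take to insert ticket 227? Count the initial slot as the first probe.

776: h=4 → slot 4
419: h=4, probe 4,5 → slot 5
538: h=4, probe 4,5,6 → slot 6
227: h=5, probe 5,6,0 → slot 0
593: h=2 → slot 2
Table: [227, ., 593, ., 776, 419, 538]

3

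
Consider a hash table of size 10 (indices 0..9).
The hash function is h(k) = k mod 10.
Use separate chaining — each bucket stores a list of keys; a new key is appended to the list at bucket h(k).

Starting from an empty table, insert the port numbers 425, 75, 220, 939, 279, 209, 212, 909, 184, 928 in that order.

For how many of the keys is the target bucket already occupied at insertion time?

4

425 → bucket 5
75 → bucket 5 (collision)
220 → bucket 0
939 → bucket 9
279 → bucket 9 (collision)
209 → bucket 9 (collision)
212 → bucket 2
909 → bucket 9 (collision)
184 → bucket 4
928 → bucket 8
Final buckets:
0: 220
1: .
2: 212
3: .
4: 184
5: 425 -> 75
6: .
7: .
8: 928
9: 939 -> 279 -> 209 -> 909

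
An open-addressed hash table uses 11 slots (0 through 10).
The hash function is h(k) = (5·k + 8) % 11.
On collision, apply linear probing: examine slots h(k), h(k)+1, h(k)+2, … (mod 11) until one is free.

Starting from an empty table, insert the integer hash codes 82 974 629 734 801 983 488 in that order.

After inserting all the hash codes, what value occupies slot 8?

82 hashes to 0; slot 0 is free => place at 0.
974 hashes to 5; slot 5 is free => place at 5.
629 hashes to 7; slot 7 is free => place at 7.
734 hashes to 4; slot 4 is free => place at 4.
801 hashes to 9; slot 9 is free => place at 9.
983 hashes to 6; slot 6 is free => place at 6.
488 hashes to 6; 6,7 taken => place at 8.
Table: [82, —, —, —, 734, 974, 983, 629, 488, 801, —]

488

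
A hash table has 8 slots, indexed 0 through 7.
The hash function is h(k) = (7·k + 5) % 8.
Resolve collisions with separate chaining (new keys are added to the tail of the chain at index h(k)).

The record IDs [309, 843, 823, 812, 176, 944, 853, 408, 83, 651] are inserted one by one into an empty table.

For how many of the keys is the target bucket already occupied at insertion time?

309 -> bucket 0
843 -> bucket 2
823 -> bucket 6
812 -> bucket 1
176 -> bucket 5
944 -> bucket 5 (collision)
853 -> bucket 0 (collision)
408 -> bucket 5 (collision)
83 -> bucket 2 (collision)
651 -> bucket 2 (collision)
Final buckets:
0: 309 -> 853
1: 812
2: 843 -> 83 -> 651
3: -
4: -
5: 176 -> 944 -> 408
6: 823
7: -

5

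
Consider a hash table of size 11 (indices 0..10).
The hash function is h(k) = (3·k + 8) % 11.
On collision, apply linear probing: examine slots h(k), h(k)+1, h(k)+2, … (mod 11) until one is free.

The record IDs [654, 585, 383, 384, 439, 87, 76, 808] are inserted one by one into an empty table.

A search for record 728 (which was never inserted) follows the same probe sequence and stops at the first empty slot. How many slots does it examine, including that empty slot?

7

654: h=1 => slot 1
585: h=3 => slot 3
383: h=2 => slot 2
384: h=5 => slot 5
439: h=5, probe 5,6 => slot 6
87: h=5, probe 5,6,7 => slot 7
76: h=5, probe 5,6,7,8 => slot 8
808: h=1, probe 1,2,3,4 => slot 4
Table: [—, 654, 383, 585, 808, 384, 439, 87, 76, —, —]
Lookup 728: h=3, probe 3,4,5,6,7,8,9 → slot 9 empty, not found.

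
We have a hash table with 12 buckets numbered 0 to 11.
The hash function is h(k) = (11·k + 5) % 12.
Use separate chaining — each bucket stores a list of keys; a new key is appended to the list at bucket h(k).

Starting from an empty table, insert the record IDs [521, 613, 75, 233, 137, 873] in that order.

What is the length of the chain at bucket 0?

3

Insert 521: h=0, bucket 0 empty → new chain.
Insert 613: h=4, bucket 4 empty → new chain.
Insert 75: h=2, bucket 2 empty → new chain.
Insert 233: h=0, bucket 0 nonempty → append to chain.
Insert 137: h=0, bucket 0 nonempty → append to chain.
Insert 873: h=8, bucket 8 empty → new chain.
Final buckets:
0: 521 -> 233 -> 137
1: _
2: 75
3: _
4: 613
5: _
6: _
7: _
8: 873
9: _
10: _
11: _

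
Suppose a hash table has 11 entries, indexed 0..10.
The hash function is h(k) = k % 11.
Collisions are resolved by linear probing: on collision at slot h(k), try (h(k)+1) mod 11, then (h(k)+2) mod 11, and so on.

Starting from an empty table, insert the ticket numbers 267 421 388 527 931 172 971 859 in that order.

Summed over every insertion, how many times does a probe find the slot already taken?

7

Insert 267: h=3, slot 3 empty -> index 3.
Insert 421: h=3, slot 3 occupied -> index 4.
Insert 388: h=3, slots 3,4 occupied -> index 5.
Insert 527: h=10, slot 10 empty -> index 10.
Insert 931: h=7, slot 7 empty -> index 7.
Insert 172: h=7, slot 7 occupied -> index 8.
Insert 971: h=3, slots 3,4,5 occupied -> index 6.
Insert 859: h=1, slot 1 empty -> index 1.
Table: [_, 859, _, 267, 421, 388, 971, 931, 172, _, 527]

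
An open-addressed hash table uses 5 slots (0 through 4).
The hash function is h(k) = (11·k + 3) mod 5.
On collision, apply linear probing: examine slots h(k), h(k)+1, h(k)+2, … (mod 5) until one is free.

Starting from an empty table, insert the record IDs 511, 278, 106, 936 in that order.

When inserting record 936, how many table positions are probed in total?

4

511: h=4 -> slot 4
278: h=1 -> slot 1
106: h=4, probe 4,0 -> slot 0
936: h=4, probe 4,0,1,2 -> slot 2
Table: [106, 278, 936, —, 511]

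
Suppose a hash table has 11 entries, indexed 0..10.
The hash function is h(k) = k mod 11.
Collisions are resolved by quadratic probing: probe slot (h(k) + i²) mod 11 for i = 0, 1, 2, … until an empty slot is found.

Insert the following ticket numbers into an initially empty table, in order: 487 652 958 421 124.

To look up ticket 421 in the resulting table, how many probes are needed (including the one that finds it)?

487 hashes to 3; slot 3 is free → place at 3.
652 hashes to 3; 3 taken → place at 4.
958 hashes to 1; slot 1 is free → place at 1.
421 hashes to 3; 3,4 taken → place at 7.
124 hashes to 3; 3,4,7,1 taken → place at 8.
Table: [., 958, ., 487, 652, ., ., 421, 124, ., .]
Lookup 421: h=3, probe 3,4,7 → found at 7.

3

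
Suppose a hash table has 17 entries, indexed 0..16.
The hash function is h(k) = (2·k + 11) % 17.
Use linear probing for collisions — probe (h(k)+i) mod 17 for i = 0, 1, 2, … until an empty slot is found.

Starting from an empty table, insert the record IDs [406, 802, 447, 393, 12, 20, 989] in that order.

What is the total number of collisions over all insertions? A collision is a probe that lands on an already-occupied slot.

5

Insert 406: h=7, slot 7 empty → index 7.
Insert 802: h=0, slot 0 empty → index 0.
Insert 447: h=4, slot 4 empty → index 4.
Insert 393: h=15, slot 15 empty → index 15.
Insert 12: h=1, slot 1 empty → index 1.
Insert 20: h=0, slots 0,1 occupied → index 2.
Insert 989: h=0, slots 0,1,2 occupied → index 3.
Table: [802, 12, 20, 989, 447, —, —, 406, —, —, —, —, —, —, —, 393, —]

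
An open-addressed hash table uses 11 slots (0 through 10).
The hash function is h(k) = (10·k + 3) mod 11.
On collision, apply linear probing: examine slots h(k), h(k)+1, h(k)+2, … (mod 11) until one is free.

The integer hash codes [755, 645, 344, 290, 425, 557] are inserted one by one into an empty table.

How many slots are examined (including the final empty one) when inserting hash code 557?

755 hashes to 7; slot 7 is free => place at 7.
645 hashes to 7; 7 taken => place at 8.
344 hashes to 0; slot 0 is free => place at 0.
290 hashes to 10; slot 10 is free => place at 10.
425 hashes to 7; 7,8 taken => place at 9.
557 hashes to 7; 7,8,9,10,0 taken => place at 1.
Table: [344, 557, _, _, _, _, _, 755, 645, 425, 290]

6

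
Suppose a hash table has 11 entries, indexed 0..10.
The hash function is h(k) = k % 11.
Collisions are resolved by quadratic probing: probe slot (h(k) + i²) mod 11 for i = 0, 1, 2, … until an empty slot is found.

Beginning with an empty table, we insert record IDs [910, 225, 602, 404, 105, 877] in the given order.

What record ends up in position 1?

404

910: h=8 => slot 8
225: h=5 => slot 5
602: h=8, probe 8,9 => slot 9
404: h=8, probe 8,9,1 => slot 1
105: h=6 => slot 6
877: h=8, probe 8,9,1,6,2 => slot 2
Table: [_, 404, 877, _, _, 225, 105, _, 910, 602, _]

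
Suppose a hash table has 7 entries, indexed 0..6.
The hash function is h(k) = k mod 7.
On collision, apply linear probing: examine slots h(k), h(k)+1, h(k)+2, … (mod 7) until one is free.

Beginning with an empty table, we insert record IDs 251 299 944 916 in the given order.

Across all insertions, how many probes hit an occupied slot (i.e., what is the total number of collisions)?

251 hashes to 6; slot 6 is free -> place at 6.
299 hashes to 5; slot 5 is free -> place at 5.
944 hashes to 6; 6 taken -> place at 0.
916 hashes to 6; 6,0 taken -> place at 1.
Table: [944, 916, -, -, -, 299, 251]

3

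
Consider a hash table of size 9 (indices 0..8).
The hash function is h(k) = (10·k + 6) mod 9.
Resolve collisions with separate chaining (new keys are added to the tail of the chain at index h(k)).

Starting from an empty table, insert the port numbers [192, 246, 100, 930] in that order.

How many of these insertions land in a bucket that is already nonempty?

2

192 -> bucket 0
246 -> bucket 0 (collision)
100 -> bucket 7
930 -> bucket 0 (collision)
Final buckets:
0: 192 -> 246 -> 930
1: —
2: —
3: —
4: —
5: —
6: —
7: 100
8: —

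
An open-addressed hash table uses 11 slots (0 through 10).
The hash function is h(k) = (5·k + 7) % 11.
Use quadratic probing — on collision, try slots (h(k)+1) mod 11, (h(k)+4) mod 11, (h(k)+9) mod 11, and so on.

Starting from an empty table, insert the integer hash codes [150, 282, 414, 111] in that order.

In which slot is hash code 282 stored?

150: h=9 => slot 9
282: h=9, probe 9,10 => slot 10
414: h=9, probe 9,10,2 => slot 2
111: h=1 => slot 1
Table: [., 111, 414, ., ., ., ., ., ., 150, 282]

10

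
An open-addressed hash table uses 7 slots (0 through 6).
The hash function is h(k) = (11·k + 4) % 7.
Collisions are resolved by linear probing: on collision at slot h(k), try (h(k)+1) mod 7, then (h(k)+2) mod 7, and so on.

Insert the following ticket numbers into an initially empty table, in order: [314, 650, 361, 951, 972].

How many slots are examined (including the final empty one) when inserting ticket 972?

4

314: h=0 → slot 0
650: h=0, probe 0,1 → slot 1
361: h=6 → slot 6
951: h=0, probe 0,1,2 → slot 2
972: h=0, probe 0,1,2,3 → slot 3
Table: [314, 650, 951, 972, ∅, ∅, 361]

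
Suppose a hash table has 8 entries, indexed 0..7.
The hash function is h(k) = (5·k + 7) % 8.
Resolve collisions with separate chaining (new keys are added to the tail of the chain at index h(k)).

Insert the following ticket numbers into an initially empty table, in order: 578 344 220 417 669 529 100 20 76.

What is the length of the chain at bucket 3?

4

Insert 578: h=1, bucket 1 empty -> new chain.
Insert 344: h=7, bucket 7 empty -> new chain.
Insert 220: h=3, bucket 3 empty -> new chain.
Insert 417: h=4, bucket 4 empty -> new chain.
Insert 669: h=0, bucket 0 empty -> new chain.
Insert 529: h=4, bucket 4 nonempty -> append to chain.
Insert 100: h=3, bucket 3 nonempty -> append to chain.
Insert 20: h=3, bucket 3 nonempty -> append to chain.
Insert 76: h=3, bucket 3 nonempty -> append to chain.
Final buckets:
0: 669
1: 578
2: .
3: 220 -> 100 -> 20 -> 76
4: 417 -> 529
5: .
6: .
7: 344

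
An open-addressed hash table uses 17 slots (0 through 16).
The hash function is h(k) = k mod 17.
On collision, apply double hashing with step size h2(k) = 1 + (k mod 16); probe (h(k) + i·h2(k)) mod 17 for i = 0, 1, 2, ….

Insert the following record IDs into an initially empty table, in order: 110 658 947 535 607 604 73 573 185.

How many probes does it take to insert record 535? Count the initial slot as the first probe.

3

110: h=8 -> slot 8
658: h=12 -> slot 12
947: h=12, h2=4, probe 12,16 -> slot 16
535: h=8, h2=8, probe 8,16,7 -> slot 7
607: h=12, h2=16, probe 12,11 -> slot 11
604: h=9 -> slot 9
73: h=5 -> slot 5
573: h=12, h2=14, probe 12,9,6 -> slot 6
185: h=15 -> slot 15
Table: [—, —, —, —, —, 73, 573, 535, 110, 604, —, 607, 658, —, —, 185, 947]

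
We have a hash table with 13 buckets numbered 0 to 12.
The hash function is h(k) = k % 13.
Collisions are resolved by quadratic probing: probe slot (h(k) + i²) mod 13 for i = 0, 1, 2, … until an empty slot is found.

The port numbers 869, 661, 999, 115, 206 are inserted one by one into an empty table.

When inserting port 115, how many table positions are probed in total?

869: h=11 -> slot 11
661: h=11, probe 11,12 -> slot 12
999: h=11, probe 11,12,2 -> slot 2
115: h=11, probe 11,12,2,7 -> slot 7
206: h=11, probe 11,12,2,7,1 -> slot 1
Table: [—, 206, 999, —, —, —, —, 115, —, —, —, 869, 661]

4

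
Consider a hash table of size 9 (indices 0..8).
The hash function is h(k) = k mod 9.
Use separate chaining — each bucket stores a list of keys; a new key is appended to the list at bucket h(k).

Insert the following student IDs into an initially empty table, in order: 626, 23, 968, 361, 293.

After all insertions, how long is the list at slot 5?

626 -> bucket 5
23 -> bucket 5 (collision)
968 -> bucket 5 (collision)
361 -> bucket 1
293 -> bucket 5 (collision)
Final buckets:
0: —
1: 361
2: —
3: —
4: —
5: 626 -> 23 -> 968 -> 293
6: —
7: —
8: —

4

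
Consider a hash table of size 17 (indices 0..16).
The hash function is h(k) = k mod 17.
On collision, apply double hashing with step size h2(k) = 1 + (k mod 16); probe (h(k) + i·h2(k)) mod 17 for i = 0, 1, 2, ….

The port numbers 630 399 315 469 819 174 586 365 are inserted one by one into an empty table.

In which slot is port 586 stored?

630 hashes to 1; slot 1 is free → place at 1.
399 hashes to 8; slot 8 is free → place at 8.
315 hashes to 9; slot 9 is free → place at 9.
469 hashes to 10; slot 10 is free → place at 10.
819 hashes to 3; slot 3 is free → place at 3.
174 hashes to 4; slot 4 is free → place at 4.
586 hashes to 8, h2=11; 8 taken → place at 2.
365 hashes to 8, h2=14; 8 taken → place at 5.
Table: [_, 630, 586, 819, 174, 365, _, _, 399, 315, 469, _, _, _, _, _, _]

2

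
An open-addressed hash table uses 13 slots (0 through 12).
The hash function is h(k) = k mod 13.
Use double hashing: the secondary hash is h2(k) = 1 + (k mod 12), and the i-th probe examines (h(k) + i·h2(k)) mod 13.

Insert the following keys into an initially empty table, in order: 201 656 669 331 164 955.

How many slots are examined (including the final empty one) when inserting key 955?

3

201 hashes to 6; slot 6 is free => place at 6.
656 hashes to 6, h2=9; 6 taken => place at 2.
669 hashes to 6, h2=10; 6 taken => place at 3.
331 hashes to 6, h2=8; 6 taken => place at 1.
164 hashes to 8; slot 8 is free => place at 8.
955 hashes to 6, h2=8; 6,1 taken => place at 9.
Table: [_, 331, 656, 669, _, _, 201, _, 164, 955, _, _, _]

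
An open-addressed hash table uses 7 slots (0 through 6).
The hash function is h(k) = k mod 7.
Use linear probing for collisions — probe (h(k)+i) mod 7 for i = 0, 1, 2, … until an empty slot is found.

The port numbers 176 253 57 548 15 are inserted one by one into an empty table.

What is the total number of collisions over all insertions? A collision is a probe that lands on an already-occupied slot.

9

Insert 176: h=1, slot 1 empty => index 1.
Insert 253: h=1, slot 1 occupied => index 2.
Insert 57: h=1, slots 1,2 occupied => index 3.
Insert 548: h=2, slots 2,3 occupied => index 4.
Insert 15: h=1, slots 1,2,3,4 occupied => index 5.
Table: [—, 176, 253, 57, 548, 15, —]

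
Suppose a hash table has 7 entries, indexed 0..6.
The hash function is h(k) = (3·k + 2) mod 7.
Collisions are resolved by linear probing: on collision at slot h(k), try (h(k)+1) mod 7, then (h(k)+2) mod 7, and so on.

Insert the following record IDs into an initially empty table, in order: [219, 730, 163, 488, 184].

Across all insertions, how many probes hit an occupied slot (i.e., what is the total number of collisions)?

8

219 hashes to 1; slot 1 is free => place at 1.
730 hashes to 1; 1 taken => place at 2.
163 hashes to 1; 1,2 taken => place at 3.
488 hashes to 3; 3 taken => place at 4.
184 hashes to 1; 1,2,3,4 taken => place at 5.
Table: [., 219, 730, 163, 488, 184, .]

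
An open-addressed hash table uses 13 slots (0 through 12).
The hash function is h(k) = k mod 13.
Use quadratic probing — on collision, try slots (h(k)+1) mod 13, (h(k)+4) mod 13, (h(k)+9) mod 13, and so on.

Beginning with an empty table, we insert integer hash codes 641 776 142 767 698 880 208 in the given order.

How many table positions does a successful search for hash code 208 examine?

641: h=4 -> slot 4
776: h=9 -> slot 9
142: h=12 -> slot 12
767: h=0 -> slot 0
698: h=9, probe 9,10 -> slot 10
880: h=9, probe 9,10,0,5 -> slot 5
208: h=0, probe 0,1 -> slot 1
Table: [767, 208, —, —, 641, 880, —, —, —, 776, 698, —, 142]
Lookup 208: h=0, probe 0,1 → found at 1.

2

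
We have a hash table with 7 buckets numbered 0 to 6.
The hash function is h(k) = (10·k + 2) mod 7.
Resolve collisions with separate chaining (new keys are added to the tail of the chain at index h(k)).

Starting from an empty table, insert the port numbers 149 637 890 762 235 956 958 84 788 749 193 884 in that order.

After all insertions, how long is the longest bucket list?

149 -> bucket 1
637 -> bucket 2
890 -> bucket 5
762 -> bucket 6
235 -> bucket 0
956 -> bucket 0 (collision)
958 -> bucket 6 (collision)
84 -> bucket 2 (collision)
788 -> bucket 0 (collision)
749 -> bucket 2 (collision)
193 -> bucket 0 (collision)
884 -> bucket 1 (collision)
Final buckets:
0: 235 -> 956 -> 788 -> 193
1: 149 -> 884
2: 637 -> 84 -> 749
3: _
4: _
5: 890
6: 762 -> 958

4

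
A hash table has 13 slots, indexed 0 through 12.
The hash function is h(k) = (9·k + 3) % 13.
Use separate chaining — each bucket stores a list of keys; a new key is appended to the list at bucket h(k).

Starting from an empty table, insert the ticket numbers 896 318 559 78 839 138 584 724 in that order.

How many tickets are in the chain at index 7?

896 → bucket 7
318 → bucket 5
559 → bucket 3
78 → bucket 3 (collision)
839 → bucket 1
138 → bucket 10
584 → bucket 7 (collision)
724 → bucket 6
Final buckets:
0: ∅
1: 839
2: ∅
3: 559 -> 78
4: ∅
5: 318
6: 724
7: 896 -> 584
8: ∅
9: ∅
10: 138
11: ∅
12: ∅

2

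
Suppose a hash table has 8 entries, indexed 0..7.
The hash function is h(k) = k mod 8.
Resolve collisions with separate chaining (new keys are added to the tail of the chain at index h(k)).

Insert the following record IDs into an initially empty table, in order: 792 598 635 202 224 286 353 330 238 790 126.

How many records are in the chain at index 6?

5

792 -> bucket 0
598 -> bucket 6
635 -> bucket 3
202 -> bucket 2
224 -> bucket 0 (collision)
286 -> bucket 6 (collision)
353 -> bucket 1
330 -> bucket 2 (collision)
238 -> bucket 6 (collision)
790 -> bucket 6 (collision)
126 -> bucket 6 (collision)
Final buckets:
0: 792 -> 224
1: 353
2: 202 -> 330
3: 635
4: .
5: .
6: 598 -> 286 -> 238 -> 790 -> 126
7: .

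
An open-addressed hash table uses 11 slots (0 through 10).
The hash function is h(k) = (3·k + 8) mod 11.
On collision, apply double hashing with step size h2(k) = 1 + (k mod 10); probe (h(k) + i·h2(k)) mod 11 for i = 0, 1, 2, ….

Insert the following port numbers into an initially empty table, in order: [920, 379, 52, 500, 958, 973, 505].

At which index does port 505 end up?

6

920 hashes to 7; slot 7 is free → place at 7.
379 hashes to 1; slot 1 is free → place at 1.
52 hashes to 10; slot 10 is free → place at 10.
500 hashes to 1, h2=1; 1 taken → place at 2.
958 hashes to 0; slot 0 is free → place at 0.
973 hashes to 1, h2=4; 1 taken → place at 5.
505 hashes to 5, h2=6; 5,0 taken → place at 6.
Table: [958, 379, 500, —, —, 973, 505, 920, —, —, 52]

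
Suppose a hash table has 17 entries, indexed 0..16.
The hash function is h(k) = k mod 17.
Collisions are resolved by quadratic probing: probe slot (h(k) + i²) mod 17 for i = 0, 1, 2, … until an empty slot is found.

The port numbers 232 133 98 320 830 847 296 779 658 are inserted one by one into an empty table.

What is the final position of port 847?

232 hashes to 11; slot 11 is free → place at 11.
133 hashes to 14; slot 14 is free → place at 14.
98 hashes to 13; slot 13 is free → place at 13.
320 hashes to 14; 14 taken → place at 15.
830 hashes to 14; 14,15 taken → place at 1.
847 hashes to 14; 14,15,1 taken → place at 6.
296 hashes to 7; slot 7 is free → place at 7.
779 hashes to 14; 14,15,1,6,13 taken → place at 5.
658 hashes to 12; slot 12 is free → place at 12.
Table: [., 830, ., ., ., 779, 847, 296, ., ., ., 232, 658, 98, 133, 320, .]

6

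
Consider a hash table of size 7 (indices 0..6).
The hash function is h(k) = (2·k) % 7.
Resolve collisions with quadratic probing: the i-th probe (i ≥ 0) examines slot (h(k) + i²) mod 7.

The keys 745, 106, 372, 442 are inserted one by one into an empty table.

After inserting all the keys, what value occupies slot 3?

372

745: h=6 => slot 6
106: h=2 => slot 2
372: h=2, probe 2,3 => slot 3
442: h=2, probe 2,3,6,4 => slot 4
Table: [-, -, 106, 372, 442, -, 745]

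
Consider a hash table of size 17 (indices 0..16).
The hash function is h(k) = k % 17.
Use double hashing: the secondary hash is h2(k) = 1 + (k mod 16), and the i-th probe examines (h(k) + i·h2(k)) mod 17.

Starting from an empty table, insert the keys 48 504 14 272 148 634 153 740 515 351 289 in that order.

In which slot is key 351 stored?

8

48: h=14 → slot 14
504: h=11 → slot 11
14: h=14, h2=15, probe 14,12 → slot 12
272: h=0 → slot 0
148: h=12, h2=5, probe 12,0,5 → slot 5
634: h=5, h2=11, probe 5,16 → slot 16
153: h=0, h2=10, probe 0,10 → slot 10
740: h=9 → slot 9
515: h=5, h2=4, probe 5,9,13 → slot 13
351: h=11, h2=16, probe 11,10,9,8 → slot 8
289: h=0, h2=2, probe 0,2 → slot 2
Table: [272, —, 289, —, —, 148, —, —, 351, 740, 153, 504, 14, 515, 48, —, 634]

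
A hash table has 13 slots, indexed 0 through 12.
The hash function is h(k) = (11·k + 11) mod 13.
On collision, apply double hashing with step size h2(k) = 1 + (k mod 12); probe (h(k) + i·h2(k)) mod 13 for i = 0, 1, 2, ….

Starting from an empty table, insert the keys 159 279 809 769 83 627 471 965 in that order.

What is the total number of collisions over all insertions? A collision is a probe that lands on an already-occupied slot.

6

159 hashes to 5; slot 5 is free => place at 5.
279 hashes to 12; slot 12 is free => place at 12.
809 hashes to 5, h2=6; 5 taken => place at 11.
769 hashes to 7; slot 7 is free => place at 7.
83 hashes to 1; slot 1 is free => place at 1.
627 hashes to 5, h2=4; 5 taken => place at 9.
471 hashes to 5, h2=4; 5,9 taken => place at 0.
965 hashes to 5, h2=6; 5,11 taken => place at 4.
Table: [471, 83, —, —, 965, 159, —, 769, —, 627, —, 809, 279]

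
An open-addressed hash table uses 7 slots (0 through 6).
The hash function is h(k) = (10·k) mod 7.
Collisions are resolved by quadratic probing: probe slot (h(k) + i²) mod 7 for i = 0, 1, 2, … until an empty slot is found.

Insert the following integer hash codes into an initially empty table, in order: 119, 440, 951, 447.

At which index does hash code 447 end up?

1

119 hashes to 0; slot 0 is free => place at 0.
440 hashes to 4; slot 4 is free => place at 4.
951 hashes to 4; 4 taken => place at 5.
447 hashes to 4; 4,5 taken => place at 1.
Table: [119, 447, ∅, ∅, 440, 951, ∅]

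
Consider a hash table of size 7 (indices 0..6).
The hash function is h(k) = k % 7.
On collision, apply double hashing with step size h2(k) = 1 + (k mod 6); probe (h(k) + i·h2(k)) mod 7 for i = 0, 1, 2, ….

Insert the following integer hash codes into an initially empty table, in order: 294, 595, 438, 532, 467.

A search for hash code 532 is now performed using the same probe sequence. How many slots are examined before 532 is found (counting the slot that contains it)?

294: h=0 -> slot 0
595: h=0, h2=2, probe 0,2 -> slot 2
438: h=4 -> slot 4
532: h=0, h2=5, probe 0,5 -> slot 5
467: h=5, h2=6, probe 5,4,3 -> slot 3
Table: [294, -, 595, 467, 438, 532, -]
Lookup 532: h=0, h2=5, probe 0,5 → found at 5.

2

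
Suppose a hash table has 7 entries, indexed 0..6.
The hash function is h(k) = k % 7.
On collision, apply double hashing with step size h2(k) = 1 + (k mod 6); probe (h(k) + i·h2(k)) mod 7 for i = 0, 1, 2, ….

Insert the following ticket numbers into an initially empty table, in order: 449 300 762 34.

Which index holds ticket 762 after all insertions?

0

Insert 449: h=1, slot 1 empty => index 1.
Insert 300: h=6, slot 6 empty => index 6.
Insert 762: h=6, h2=1, slot 6 occupied => index 0.
Insert 34: h=6, h2=5, slot 6 occupied => index 4.
Table: [762, 449, ∅, ∅, 34, ∅, 300]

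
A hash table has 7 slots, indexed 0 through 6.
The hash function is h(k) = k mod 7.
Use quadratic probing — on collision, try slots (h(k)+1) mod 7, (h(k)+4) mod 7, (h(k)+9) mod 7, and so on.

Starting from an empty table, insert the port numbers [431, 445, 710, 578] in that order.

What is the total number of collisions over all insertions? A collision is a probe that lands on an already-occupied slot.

3

431: h=4 -> slot 4
445: h=4, probe 4,5 -> slot 5
710: h=3 -> slot 3
578: h=4, probe 4,5,1 -> slot 1
Table: [_, 578, _, 710, 431, 445, _]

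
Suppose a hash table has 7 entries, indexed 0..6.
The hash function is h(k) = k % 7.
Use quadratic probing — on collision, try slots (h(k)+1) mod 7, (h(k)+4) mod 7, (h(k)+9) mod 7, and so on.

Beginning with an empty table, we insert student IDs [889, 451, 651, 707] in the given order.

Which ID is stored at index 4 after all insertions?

707

889: h=0 -> slot 0
451: h=3 -> slot 3
651: h=0, probe 0,1 -> slot 1
707: h=0, probe 0,1,4 -> slot 4
Table: [889, 651, ., 451, 707, ., .]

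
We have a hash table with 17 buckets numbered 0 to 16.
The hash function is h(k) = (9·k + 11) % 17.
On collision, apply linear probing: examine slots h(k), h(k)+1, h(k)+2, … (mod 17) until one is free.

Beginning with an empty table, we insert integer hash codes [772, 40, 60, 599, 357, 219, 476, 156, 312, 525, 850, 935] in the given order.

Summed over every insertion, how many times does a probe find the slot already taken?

772 hashes to 6; slot 6 is free -> place at 6.
40 hashes to 14; slot 14 is free -> place at 14.
60 hashes to 7; slot 7 is free -> place at 7.
599 hashes to 13; slot 13 is free -> place at 13.
357 hashes to 11; slot 11 is free -> place at 11.
219 hashes to 10; slot 10 is free -> place at 10.
476 hashes to 11; 11 taken -> place at 12.
156 hashes to 4; slot 4 is free -> place at 4.
312 hashes to 14; 14 taken -> place at 15.
525 hashes to 10; 10,11,12,13,14,15 taken -> place at 16.
850 hashes to 11; 11,12,13,14,15,16 taken -> place at 0.
935 hashes to 11; 11,12,13,14,15,16,0 taken -> place at 1.
Table: [850, 935, ., ., 156, ., 772, 60, ., ., 219, 357, 476, 599, 40, 312, 525]

21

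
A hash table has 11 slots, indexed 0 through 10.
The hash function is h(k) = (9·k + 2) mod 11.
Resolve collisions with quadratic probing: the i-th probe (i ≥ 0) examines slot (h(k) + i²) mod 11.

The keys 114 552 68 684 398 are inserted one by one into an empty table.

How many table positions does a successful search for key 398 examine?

4

114 hashes to 5; slot 5 is free -> place at 5.
552 hashes to 9; slot 9 is free -> place at 9.
68 hashes to 9; 9 taken -> place at 10.
684 hashes to 9; 9,10 taken -> place at 2.
398 hashes to 9; 9,10,2 taken -> place at 7.
Table: [-, -, 684, -, -, 114, -, 398, -, 552, 68]
Lookup 398: h=9, probe 9,10,2,7 → found at 7.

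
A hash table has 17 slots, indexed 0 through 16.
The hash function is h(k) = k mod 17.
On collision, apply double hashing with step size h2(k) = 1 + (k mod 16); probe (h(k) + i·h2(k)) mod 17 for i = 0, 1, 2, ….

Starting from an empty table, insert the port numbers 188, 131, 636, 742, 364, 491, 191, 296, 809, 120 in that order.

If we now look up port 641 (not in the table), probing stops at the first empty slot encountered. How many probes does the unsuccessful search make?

2

Insert 188: h=1, slot 1 empty -> index 1.
Insert 131: h=12, slot 12 empty -> index 12.
Insert 636: h=7, slot 7 empty -> index 7.
Insert 742: h=11, slot 11 empty -> index 11.
Insert 364: h=7, h2=13, slot 7 occupied -> index 3.
Insert 491: h=15, slot 15 empty -> index 15.
Insert 191: h=4, slot 4 empty -> index 4.
Insert 296: h=7, h2=9, slot 7 occupied -> index 16.
Insert 809: h=10, slot 10 empty -> index 10.
Insert 120: h=1, h2=9, slots 1,10 occupied -> index 2.
Table: [∅, 188, 120, 364, 191, ∅, ∅, 636, ∅, ∅, 809, 742, 131, ∅, ∅, 491, 296]
Lookup 641: h=12, h2=2, probe 12,14 → slot 14 empty, not found.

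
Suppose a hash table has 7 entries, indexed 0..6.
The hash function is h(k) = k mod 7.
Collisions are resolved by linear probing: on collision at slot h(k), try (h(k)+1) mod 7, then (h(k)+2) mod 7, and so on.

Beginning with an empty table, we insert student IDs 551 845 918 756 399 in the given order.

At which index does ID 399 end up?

551: h=5 → slot 5
845: h=5, probe 5,6 → slot 6
918: h=1 → slot 1
756: h=0 → slot 0
399: h=0, probe 0,1,2 → slot 2
Table: [756, 918, 399, —, —, 551, 845]

2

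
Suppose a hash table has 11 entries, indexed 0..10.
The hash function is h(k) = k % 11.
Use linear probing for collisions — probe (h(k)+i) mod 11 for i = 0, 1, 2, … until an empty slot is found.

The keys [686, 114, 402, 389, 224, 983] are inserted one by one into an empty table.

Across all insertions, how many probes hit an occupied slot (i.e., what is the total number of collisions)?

13

Insert 686: h=4, slot 4 empty => index 4.
Insert 114: h=4, slot 4 occupied => index 5.
Insert 402: h=6, slot 6 empty => index 6.
Insert 389: h=4, slots 4,5,6 occupied => index 7.
Insert 224: h=4, slots 4,5,6,7 occupied => index 8.
Insert 983: h=4, slots 4,5,6,7,8 occupied => index 9.
Table: [∅, ∅, ∅, ∅, 686, 114, 402, 389, 224, 983, ∅]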